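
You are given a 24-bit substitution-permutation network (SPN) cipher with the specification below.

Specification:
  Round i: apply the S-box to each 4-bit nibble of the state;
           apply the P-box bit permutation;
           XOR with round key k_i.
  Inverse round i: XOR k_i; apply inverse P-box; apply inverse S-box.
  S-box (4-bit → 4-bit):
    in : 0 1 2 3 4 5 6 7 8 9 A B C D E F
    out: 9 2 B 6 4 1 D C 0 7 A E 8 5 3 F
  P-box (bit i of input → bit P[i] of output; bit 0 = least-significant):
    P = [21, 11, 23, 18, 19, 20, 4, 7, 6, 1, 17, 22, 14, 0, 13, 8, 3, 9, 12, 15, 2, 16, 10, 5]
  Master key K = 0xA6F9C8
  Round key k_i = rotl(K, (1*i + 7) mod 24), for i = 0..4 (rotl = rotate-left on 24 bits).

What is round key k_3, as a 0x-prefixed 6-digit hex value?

0xE7229B

K = 0xA6F9C8
k_0 = rotl(K, (1*0+7) mod 24) = rotl(K, 7) = 0x7CE453
k_1 = rotl(K, (1*1+7) mod 24) = rotl(K, 8) = 0xF9C8A6
k_2 = rotl(K, (1*2+7) mod 24) = rotl(K, 9) = 0xF3914D
k_3 = rotl(K, (1*3+7) mod 24) = rotl(K, 10) = 0xE7229B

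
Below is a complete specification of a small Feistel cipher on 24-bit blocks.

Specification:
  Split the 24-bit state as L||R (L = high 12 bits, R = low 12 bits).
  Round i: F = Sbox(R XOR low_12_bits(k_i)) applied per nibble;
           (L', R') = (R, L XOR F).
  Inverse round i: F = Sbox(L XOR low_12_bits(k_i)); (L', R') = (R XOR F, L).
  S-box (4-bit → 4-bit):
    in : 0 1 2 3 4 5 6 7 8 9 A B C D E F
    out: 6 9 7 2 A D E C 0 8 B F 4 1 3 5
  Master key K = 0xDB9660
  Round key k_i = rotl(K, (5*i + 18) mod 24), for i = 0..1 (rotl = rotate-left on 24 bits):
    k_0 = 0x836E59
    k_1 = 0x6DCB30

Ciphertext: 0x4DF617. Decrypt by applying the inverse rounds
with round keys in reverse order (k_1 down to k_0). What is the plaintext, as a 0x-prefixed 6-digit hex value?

s_0 = ciphertext = 0x4DF617
s_1 = InvRound(s_0, k_1) = 0x3224DF
s_2 = InvRound(s_1, k_0) = 0x510322

0x510322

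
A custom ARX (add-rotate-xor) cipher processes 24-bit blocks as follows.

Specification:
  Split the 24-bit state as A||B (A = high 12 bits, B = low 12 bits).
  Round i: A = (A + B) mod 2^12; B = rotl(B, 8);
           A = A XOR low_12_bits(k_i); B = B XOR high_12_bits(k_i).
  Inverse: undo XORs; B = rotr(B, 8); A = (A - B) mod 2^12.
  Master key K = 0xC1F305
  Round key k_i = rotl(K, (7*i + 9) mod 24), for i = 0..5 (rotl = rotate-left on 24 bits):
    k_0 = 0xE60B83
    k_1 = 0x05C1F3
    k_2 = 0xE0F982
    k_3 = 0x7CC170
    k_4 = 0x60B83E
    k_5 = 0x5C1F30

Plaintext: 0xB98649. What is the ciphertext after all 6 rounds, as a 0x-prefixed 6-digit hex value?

0xFAB02B

s_0 = plaintext = 0xB98649
s_1 = Round(s_0, k_0) = 0xA62704
s_2 = Round(s_1, k_1) = 0x09542C
s_3 = Round(s_2, k_2) = 0xD4324D
s_4 = Round(s_3, k_3) = 0xEE0AE8
s_5 = Round(s_4, k_4) = 0x1F6EA5
s_6 = Round(s_5, k_5) = 0xFAB02B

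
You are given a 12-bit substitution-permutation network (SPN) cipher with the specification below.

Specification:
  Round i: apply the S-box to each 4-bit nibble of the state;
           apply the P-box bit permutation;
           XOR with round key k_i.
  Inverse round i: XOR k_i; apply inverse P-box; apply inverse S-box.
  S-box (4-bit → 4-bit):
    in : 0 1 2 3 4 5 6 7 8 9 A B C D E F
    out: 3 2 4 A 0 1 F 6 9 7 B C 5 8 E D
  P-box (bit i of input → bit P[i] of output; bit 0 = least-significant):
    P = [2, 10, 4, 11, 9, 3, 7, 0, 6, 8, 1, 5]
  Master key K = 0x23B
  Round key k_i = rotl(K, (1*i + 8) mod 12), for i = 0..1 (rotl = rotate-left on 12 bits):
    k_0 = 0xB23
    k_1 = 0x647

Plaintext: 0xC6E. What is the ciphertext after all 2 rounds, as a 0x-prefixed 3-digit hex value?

0xC82

s_0 = plaintext = 0xC6E
s_1 = Round(s_0, k_0) = 0x5F8
s_2 = Round(s_1, k_1) = 0xC82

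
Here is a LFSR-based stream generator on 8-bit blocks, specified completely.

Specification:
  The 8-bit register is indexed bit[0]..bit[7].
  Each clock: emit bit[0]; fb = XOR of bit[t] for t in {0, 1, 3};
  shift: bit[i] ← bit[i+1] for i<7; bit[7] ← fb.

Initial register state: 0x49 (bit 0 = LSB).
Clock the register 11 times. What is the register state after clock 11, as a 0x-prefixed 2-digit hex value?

0x5C

reg_0 = 0x49
clock 1: out=1, reg = 0x24
clock 2: out=0, reg = 0x12
clock 3: out=0, reg = 0x89
clock 4: out=1, reg = 0x44
clock 5: out=0, reg = 0x22
clock 6: out=0, reg = 0x91
clock 7: out=1, reg = 0xC8
clock 8: out=0, reg = 0xE4
clock 9: out=0, reg = 0x72
clock 10: out=0, reg = 0xB9
clock 11: out=1, reg = 0x5C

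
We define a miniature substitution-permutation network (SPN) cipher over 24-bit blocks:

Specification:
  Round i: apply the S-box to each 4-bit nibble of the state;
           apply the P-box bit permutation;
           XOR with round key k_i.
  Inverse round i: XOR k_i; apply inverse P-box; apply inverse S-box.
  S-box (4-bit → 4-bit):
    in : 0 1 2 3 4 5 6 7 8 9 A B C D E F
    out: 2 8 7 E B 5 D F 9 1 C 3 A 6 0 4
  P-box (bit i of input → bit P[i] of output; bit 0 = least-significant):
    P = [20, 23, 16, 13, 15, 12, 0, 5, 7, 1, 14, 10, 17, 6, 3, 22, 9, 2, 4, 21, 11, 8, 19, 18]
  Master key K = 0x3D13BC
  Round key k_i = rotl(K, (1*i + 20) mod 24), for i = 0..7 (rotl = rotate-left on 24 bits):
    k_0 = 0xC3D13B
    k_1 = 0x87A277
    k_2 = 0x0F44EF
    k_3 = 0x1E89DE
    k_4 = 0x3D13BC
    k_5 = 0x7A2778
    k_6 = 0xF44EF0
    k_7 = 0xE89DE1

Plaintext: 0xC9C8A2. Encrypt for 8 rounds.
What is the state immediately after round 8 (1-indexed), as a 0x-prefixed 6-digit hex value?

s_0 = plaintext = 0xC9C8A2
s_1 = Round(s_0, k_0) = 0x16D6DA
s_2 = Round(s_1, k_1) = 0xA2D4AE
s_3 = Round(s_2, k_2) = 0x034210
s_4 = Round(s_3, k_3) = 0xFCC828
s_5 = Round(s_4, k_4) = 0x45A779
s_6 = Round(s_5, k_5) = 0x2EF8C3
s_7 = Round(s_6, k_6) = 0x7D7358
s_8 = Round(s_7, k_7) = 0xB670BE

0xB670BE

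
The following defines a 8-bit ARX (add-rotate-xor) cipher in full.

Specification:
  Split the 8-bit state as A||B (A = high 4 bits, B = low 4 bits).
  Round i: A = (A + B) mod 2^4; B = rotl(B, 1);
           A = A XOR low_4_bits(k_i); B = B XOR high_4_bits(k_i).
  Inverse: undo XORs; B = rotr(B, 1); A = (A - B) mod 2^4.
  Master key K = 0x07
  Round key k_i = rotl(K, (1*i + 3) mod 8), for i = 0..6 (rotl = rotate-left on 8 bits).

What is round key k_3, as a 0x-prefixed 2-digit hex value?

K = 0x07
k_0 = rotl(K, (1*0+3) mod 8) = rotl(K, 3) = 0x38
k_1 = rotl(K, (1*1+3) mod 8) = rotl(K, 4) = 0x70
k_2 = rotl(K, (1*2+3) mod 8) = rotl(K, 5) = 0xE0
k_3 = rotl(K, (1*3+3) mod 8) = rotl(K, 6) = 0xC1

0xC1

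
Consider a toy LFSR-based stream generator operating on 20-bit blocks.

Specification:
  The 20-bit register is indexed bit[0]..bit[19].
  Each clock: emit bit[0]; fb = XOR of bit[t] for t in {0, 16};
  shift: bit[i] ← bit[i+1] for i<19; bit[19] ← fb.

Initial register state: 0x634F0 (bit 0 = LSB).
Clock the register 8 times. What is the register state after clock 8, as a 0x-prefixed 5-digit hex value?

0x96634

reg_0 = 0x634F0
clock 1: out=0, reg = 0x31A78
clock 2: out=0, reg = 0x98D3C
clock 3: out=0, reg = 0xCC69E
clock 4: out=0, reg = 0x6634F
clock 5: out=1, reg = 0xB31A7
clock 6: out=1, reg = 0x598D3
clock 7: out=1, reg = 0x2CC69
clock 8: out=1, reg = 0x96634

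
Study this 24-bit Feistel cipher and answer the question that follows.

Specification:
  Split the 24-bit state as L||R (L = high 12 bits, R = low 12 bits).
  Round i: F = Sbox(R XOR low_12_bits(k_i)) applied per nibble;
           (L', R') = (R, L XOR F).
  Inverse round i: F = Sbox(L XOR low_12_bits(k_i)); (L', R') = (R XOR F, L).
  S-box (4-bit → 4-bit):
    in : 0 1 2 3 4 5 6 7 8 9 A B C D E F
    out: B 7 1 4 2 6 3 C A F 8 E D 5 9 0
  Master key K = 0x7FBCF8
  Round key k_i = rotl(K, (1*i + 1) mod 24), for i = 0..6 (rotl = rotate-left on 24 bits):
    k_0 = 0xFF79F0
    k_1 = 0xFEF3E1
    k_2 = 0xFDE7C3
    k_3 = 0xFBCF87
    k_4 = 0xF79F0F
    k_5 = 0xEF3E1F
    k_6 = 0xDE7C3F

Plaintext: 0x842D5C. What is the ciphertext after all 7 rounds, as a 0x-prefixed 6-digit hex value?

s_0 = plaintext = 0x842D5C
s_1 = Round(s_0, k_0) = 0xD5CACF
s_2 = Round(s_1, k_1) = 0xACF245
s_3 = Round(s_2, k_2) = 0x245C6C
s_4 = Round(s_3, k_3) = 0xC6C6DB
s_5 = Round(s_4, k_4) = 0x6DB33E
s_6 = Round(s_5, k_5) = 0x33E3CC
s_7 = Round(s_6, k_6) = 0x3CC33A

0x3CC33A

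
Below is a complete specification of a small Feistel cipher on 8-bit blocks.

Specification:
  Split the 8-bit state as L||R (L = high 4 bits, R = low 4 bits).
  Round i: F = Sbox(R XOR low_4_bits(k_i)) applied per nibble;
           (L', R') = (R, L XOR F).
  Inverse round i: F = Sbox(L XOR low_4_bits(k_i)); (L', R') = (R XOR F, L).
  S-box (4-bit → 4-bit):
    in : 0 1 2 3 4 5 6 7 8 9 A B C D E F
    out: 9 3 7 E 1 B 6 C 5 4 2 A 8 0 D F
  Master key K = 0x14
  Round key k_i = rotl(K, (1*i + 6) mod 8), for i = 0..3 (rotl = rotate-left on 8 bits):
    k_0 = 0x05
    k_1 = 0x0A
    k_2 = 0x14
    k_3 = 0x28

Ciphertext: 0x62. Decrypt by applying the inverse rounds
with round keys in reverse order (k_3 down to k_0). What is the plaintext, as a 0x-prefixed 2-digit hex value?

0x49

s_0 = ciphertext = 0x62
s_1 = InvRound(s_0, k_3) = 0xF6
s_2 = InvRound(s_1, k_2) = 0xCF
s_3 = InvRound(s_2, k_1) = 0x9C
s_4 = InvRound(s_3, k_0) = 0x49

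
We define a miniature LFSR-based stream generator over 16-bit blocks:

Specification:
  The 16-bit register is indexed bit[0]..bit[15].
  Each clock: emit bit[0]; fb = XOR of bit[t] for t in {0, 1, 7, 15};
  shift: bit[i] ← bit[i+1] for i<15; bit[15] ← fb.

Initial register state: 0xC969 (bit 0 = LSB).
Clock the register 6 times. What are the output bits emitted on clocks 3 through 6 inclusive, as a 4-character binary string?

0101

reg_0 = 0xC969
clock 1: out=1, reg = 0x64B4
clock 2: out=0, reg = 0xB25A
clock 3: out=0, reg = 0x592D
clock 4: out=1, reg = 0xAC96
clock 5: out=0, reg = 0xD64B
clock 6: out=1, reg = 0xEB25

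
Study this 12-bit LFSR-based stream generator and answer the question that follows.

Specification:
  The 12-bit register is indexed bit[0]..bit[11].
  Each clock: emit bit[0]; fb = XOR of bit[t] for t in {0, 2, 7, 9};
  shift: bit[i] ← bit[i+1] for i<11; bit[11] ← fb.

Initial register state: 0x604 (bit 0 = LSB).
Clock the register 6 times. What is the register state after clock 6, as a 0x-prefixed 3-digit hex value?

reg_0 = 0x604
clock 1: out=0, reg = 0x302
clock 2: out=0, reg = 0x981
clock 3: out=1, reg = 0x4C0
clock 4: out=0, reg = 0xA60
clock 5: out=0, reg = 0xD30
clock 6: out=0, reg = 0x698

0x698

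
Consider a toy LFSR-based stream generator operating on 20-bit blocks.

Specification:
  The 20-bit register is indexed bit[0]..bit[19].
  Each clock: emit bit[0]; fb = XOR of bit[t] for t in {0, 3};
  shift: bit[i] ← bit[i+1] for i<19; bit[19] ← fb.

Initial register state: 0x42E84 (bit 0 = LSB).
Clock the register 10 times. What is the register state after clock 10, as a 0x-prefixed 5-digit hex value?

reg_0 = 0x42E84
clock 1: out=0, reg = 0x21742
clock 2: out=0, reg = 0x10BA1
clock 3: out=1, reg = 0x885D0
clock 4: out=0, reg = 0x442E8
clock 5: out=0, reg = 0xA2174
clock 6: out=0, reg = 0x510BA
clock 7: out=0, reg = 0xA885D
clock 8: out=1, reg = 0x5442E
clock 9: out=0, reg = 0xAA217
clock 10: out=1, reg = 0xD510B

0xD510B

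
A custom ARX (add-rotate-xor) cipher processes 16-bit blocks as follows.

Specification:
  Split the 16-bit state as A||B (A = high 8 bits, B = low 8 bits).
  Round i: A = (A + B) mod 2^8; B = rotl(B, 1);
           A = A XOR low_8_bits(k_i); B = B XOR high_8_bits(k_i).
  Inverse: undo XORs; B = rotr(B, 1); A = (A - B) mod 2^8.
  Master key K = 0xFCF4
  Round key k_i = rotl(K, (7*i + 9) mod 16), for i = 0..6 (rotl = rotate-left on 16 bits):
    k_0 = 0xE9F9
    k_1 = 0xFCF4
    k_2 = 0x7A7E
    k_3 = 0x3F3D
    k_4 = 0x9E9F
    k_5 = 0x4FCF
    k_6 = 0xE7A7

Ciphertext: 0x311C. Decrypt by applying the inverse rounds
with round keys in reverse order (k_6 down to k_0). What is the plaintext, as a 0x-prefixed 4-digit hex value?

s_0 = ciphertext = 0x311C
s_1 = InvRound(s_0, k_6) = 0x99FD
s_2 = InvRound(s_1, k_5) = 0xFD59
s_3 = InvRound(s_2, k_4) = 0x7FE3
s_4 = InvRound(s_3, k_3) = 0xD46E
s_5 = InvRound(s_4, k_2) = 0xA00A
s_6 = InvRound(s_5, k_1) = 0xD97B
s_7 = InvRound(s_6, k_0) = 0xD749

0xD749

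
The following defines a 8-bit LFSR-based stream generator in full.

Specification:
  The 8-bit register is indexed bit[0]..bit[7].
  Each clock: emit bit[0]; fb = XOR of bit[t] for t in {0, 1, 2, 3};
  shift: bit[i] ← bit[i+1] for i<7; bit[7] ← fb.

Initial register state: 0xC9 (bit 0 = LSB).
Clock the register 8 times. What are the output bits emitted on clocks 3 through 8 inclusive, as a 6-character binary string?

reg_0 = 0xC9
clock 1: out=1, reg = 0x64
clock 2: out=0, reg = 0xB2
clock 3: out=0, reg = 0xD9
clock 4: out=1, reg = 0x6C
clock 5: out=0, reg = 0x36
clock 6: out=0, reg = 0x1B
clock 7: out=1, reg = 0x8D
clock 8: out=1, reg = 0xC6

010011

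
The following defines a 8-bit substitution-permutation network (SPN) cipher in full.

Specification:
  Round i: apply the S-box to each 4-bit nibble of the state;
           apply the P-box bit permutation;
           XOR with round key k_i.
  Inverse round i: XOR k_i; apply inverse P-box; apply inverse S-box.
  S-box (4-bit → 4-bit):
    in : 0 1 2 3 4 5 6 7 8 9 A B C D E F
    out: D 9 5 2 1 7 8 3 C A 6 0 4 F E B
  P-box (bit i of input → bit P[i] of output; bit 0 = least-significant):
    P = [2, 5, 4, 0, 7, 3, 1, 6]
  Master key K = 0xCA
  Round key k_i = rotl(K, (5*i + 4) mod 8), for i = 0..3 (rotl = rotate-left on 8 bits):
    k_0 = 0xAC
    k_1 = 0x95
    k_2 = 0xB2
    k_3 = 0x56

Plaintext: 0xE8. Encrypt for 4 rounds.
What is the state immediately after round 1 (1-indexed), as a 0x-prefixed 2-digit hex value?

s_0 = plaintext = 0xE8
s_1 = Round(s_0, k_0) = 0xF7
s_2 = Round(s_1, k_1) = 0x79
s_3 = Round(s_2, k_2) = 0x1B
s_4 = Round(s_3, k_3) = 0x96

0xF7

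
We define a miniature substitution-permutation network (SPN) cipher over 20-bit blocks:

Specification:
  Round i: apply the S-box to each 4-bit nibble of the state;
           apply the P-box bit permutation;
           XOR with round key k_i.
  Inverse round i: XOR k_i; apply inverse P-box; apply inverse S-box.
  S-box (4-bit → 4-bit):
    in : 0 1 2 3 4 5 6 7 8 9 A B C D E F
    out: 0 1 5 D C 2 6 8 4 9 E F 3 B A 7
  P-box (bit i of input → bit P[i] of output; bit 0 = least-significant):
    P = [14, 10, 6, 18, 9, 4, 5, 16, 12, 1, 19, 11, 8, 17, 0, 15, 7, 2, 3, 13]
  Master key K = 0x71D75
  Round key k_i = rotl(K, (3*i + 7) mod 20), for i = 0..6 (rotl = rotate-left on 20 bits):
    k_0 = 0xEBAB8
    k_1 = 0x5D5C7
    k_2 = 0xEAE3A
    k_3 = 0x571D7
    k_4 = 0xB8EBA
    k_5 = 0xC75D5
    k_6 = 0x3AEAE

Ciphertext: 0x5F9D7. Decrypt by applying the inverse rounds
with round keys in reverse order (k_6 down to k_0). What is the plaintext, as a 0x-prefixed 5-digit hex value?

0x8354C

s_0 = ciphertext = 0x5F9D7
s_1 = InvRound(s_0, k_6) = 0x8F1FB
s_2 = InvRound(s_1, k_5) = 0x6758E
s_3 = InvRound(s_2, k_4) = 0xE93B9
s_4 = InvRound(s_3, k_3) = 0xAE632
s_5 = InvRound(s_4, k_2) = 0x80709
s_6 = InvRound(s_5, k_1) = 0xF7F93
s_7 = InvRound(s_6, k_0) = 0x8354C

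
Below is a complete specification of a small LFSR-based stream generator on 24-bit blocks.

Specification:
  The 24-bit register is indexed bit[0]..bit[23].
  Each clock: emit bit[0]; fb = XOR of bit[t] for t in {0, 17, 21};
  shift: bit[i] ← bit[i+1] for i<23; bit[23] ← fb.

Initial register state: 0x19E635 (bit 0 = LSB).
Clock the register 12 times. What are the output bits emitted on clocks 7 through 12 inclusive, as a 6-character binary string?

000110

reg_0 = 0x19E635
clock 1: out=1, reg = 0x8CF31A
clock 2: out=0, reg = 0x46798D
clock 3: out=1, reg = 0x233CC6
clock 4: out=0, reg = 0x119E63
clock 5: out=1, reg = 0x88CF31
clock 6: out=1, reg = 0xC46798
clock 7: out=0, reg = 0x6233CC
clock 8: out=0, reg = 0x3119E6
clock 9: out=0, reg = 0x988CF3
clock 10: out=1, reg = 0xCC4679
clock 11: out=1, reg = 0xE6233C
clock 12: out=0, reg = 0x73119E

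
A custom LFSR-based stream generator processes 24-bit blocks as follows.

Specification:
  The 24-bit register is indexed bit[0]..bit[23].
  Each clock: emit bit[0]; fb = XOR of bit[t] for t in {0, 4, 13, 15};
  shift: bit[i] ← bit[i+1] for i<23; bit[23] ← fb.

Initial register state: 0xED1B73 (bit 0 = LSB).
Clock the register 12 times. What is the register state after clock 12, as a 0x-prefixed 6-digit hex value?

reg_0 = 0xED1B73
clock 1: out=1, reg = 0x768DB9
clock 2: out=1, reg = 0xBB46DC
clock 3: out=0, reg = 0xDDA36E
clock 4: out=0, reg = 0x6ED1B7
clock 5: out=1, reg = 0xB768DB
clock 6: out=1, reg = 0xDBB46D
clock 7: out=1, reg = 0xEDDA36
clock 8: out=0, reg = 0x76ED1B
clock 9: out=1, reg = 0x3B768D
clock 10: out=1, reg = 0x1DBB46
clock 11: out=0, reg = 0x0EDDA3
clock 12: out=1, reg = 0x076ED1

0x076ED1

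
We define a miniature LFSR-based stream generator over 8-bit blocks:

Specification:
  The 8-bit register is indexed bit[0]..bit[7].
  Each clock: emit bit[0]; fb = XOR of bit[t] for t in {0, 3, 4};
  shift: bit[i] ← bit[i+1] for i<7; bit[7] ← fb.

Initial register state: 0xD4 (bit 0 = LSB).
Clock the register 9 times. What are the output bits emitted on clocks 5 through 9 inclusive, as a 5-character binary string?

reg_0 = 0xD4
clock 1: out=0, reg = 0xEA
clock 2: out=0, reg = 0xF5
clock 3: out=1, reg = 0x7A
clock 4: out=0, reg = 0x3D
clock 5: out=1, reg = 0x9E
clock 6: out=0, reg = 0x4F
clock 7: out=1, reg = 0x27
clock 8: out=1, reg = 0x93
clock 9: out=1, reg = 0x49

10111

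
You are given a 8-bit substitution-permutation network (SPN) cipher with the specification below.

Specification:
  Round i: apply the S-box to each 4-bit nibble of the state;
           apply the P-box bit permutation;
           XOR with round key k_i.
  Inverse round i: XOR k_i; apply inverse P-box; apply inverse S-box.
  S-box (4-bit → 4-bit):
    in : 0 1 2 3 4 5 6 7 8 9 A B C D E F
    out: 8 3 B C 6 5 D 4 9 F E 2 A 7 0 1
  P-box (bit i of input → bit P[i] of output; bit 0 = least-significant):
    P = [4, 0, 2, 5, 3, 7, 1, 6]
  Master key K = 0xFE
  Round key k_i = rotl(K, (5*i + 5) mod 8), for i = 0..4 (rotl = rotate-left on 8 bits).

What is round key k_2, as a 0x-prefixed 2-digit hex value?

0x7F

K = 0xFE
k_0 = rotl(K, (5*0+5) mod 8) = rotl(K, 5) = 0xDF
k_1 = rotl(K, (5*1+5) mod 8) = rotl(K, 2) = 0xFB
k_2 = rotl(K, (5*2+5) mod 8) = rotl(K, 7) = 0x7F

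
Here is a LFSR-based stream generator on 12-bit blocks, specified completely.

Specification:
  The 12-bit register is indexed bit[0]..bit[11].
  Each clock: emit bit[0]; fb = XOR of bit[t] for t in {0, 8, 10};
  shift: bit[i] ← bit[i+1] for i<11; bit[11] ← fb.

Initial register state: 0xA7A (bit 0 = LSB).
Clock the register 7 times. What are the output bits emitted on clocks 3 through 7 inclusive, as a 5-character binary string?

01111

reg_0 = 0xA7A
clock 1: out=0, reg = 0x53D
clock 2: out=1, reg = 0xA9E
clock 3: out=0, reg = 0x54F
clock 4: out=1, reg = 0xAA7
clock 5: out=1, reg = 0xD53
clock 6: out=1, reg = 0xEA9
clock 7: out=1, reg = 0x754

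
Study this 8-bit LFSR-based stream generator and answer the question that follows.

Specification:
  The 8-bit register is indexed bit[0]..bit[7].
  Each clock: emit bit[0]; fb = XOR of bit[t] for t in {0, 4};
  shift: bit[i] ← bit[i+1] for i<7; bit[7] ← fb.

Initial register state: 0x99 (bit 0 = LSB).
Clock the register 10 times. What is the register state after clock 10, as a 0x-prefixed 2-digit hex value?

0x64

reg_0 = 0x99
clock 1: out=1, reg = 0x4C
clock 2: out=0, reg = 0x26
clock 3: out=0, reg = 0x13
clock 4: out=1, reg = 0x09
clock 5: out=1, reg = 0x84
clock 6: out=0, reg = 0x42
clock 7: out=0, reg = 0x21
clock 8: out=1, reg = 0x90
clock 9: out=0, reg = 0xC8
clock 10: out=0, reg = 0x64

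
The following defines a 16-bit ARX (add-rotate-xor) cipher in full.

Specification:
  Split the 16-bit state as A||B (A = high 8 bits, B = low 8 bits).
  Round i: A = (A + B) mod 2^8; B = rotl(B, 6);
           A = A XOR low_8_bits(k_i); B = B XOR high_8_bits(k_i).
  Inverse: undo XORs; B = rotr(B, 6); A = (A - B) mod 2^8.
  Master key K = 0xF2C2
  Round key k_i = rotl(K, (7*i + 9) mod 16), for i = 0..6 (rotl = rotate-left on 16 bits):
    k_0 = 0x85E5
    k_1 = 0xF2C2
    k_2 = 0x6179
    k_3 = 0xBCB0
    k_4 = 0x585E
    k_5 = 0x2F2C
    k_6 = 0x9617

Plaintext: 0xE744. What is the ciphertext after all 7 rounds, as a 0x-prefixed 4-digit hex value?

0xA8BE

s_0 = plaintext = 0xE744
s_1 = Round(s_0, k_0) = 0xCE94
s_2 = Round(s_1, k_1) = 0xA0D7
s_3 = Round(s_2, k_2) = 0x0E94
s_4 = Round(s_3, k_3) = 0x1299
s_5 = Round(s_4, k_4) = 0xF53E
s_6 = Round(s_5, k_5) = 0x1FA0
s_7 = Round(s_6, k_6) = 0xA8BE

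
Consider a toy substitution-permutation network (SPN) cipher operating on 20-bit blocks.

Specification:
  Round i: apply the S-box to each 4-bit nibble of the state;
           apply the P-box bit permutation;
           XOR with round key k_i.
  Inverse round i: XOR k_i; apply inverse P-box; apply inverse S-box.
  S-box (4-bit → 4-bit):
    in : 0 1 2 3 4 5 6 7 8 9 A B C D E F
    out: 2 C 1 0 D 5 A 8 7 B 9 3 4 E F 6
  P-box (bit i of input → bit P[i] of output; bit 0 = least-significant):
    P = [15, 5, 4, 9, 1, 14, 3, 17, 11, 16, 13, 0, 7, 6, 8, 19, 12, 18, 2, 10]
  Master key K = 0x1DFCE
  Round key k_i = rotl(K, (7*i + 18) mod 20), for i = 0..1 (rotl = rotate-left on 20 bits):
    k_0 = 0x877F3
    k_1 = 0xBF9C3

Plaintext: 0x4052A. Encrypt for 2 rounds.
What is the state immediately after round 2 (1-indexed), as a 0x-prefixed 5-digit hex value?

s_0 = plaintext = 0x4052A
s_1 = Round(s_0, k_0) = 0x8C9B5
s_2 = Round(s_1, k_1) = 0xE20D4

0xE20D4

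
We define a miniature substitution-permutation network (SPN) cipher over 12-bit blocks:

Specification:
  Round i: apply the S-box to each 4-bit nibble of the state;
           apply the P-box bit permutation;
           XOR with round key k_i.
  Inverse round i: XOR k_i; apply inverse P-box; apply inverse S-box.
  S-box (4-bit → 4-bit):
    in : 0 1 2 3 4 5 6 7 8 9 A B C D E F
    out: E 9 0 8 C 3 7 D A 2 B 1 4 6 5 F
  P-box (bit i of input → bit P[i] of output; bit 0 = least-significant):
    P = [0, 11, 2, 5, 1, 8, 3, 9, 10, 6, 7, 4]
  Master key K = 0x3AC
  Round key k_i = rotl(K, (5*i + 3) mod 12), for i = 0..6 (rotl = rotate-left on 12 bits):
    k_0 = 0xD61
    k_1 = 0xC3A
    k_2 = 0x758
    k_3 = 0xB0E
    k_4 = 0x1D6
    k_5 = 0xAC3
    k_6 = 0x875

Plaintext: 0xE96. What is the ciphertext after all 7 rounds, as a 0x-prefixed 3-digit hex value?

s_0 = plaintext = 0xE96
s_1 = Round(s_0, k_0) = 0x0E4
s_2 = Round(s_1, k_1) = 0xCC4
s_3 = Round(s_2, k_2) = 0x7F4
s_4 = Round(s_3, k_3) = 0xCB0
s_5 = Round(s_4, k_4) = 0x970
s_6 = Round(s_5, k_5) = 0x0AD
s_7 = Round(s_6, k_6) = 0x3A3

0x3A3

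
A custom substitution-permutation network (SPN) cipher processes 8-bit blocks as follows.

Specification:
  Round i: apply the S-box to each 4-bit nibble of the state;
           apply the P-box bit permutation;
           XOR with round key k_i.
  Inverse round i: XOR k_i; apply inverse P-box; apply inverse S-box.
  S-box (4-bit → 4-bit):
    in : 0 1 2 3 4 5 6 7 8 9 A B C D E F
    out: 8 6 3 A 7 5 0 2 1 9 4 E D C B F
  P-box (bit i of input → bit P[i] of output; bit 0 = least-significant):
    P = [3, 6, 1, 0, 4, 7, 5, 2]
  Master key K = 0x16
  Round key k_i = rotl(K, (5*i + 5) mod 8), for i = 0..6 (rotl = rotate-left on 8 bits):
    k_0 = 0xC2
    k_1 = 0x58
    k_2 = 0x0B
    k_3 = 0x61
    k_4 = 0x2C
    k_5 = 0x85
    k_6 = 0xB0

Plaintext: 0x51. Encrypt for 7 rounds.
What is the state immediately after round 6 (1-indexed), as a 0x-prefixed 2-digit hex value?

s_0 = plaintext = 0x51
s_1 = Round(s_0, k_0) = 0xB0
s_2 = Round(s_1, k_1) = 0xFD
s_3 = Round(s_2, k_2) = 0xBC
s_4 = Round(s_3, k_3) = 0xCE
s_5 = Round(s_4, k_4) = 0x51
s_6 = Round(s_5, k_5) = 0xF7
s_7 = Round(s_6, k_6) = 0x44

0xF7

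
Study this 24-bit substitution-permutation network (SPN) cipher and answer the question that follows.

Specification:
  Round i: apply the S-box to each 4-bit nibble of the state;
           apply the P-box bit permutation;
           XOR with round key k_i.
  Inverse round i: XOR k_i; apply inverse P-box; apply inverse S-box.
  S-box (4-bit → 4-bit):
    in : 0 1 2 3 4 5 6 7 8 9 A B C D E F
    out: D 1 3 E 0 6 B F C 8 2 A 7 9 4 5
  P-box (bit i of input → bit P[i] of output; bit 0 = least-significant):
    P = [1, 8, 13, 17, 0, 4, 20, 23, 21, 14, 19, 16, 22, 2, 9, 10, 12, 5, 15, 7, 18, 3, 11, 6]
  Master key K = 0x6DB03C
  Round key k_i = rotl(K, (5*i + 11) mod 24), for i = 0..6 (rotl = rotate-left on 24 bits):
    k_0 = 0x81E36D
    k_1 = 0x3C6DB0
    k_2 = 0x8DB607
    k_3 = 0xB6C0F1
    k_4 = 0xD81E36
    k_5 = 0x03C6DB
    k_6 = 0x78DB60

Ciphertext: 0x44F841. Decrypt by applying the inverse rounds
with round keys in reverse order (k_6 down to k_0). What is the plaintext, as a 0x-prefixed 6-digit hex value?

0x35BFCD

s_0 = ciphertext = 0x44F841
s_1 = InvRound(s_0, k_6) = 0x1AEFF5
s_2 = InvRound(s_1, k_5) = 0x5AA8EC
s_3 = InvRound(s_2, k_4) = 0xB084B0
s_4 = InvRound(s_3, k_3) = 0xD49A19
s_5 = InvRound(s_4, k_2) = 0x54685F
s_6 = InvRound(s_5, k_1) = 0xBB6F12
s_7 = InvRound(s_6, k_0) = 0x35BFCD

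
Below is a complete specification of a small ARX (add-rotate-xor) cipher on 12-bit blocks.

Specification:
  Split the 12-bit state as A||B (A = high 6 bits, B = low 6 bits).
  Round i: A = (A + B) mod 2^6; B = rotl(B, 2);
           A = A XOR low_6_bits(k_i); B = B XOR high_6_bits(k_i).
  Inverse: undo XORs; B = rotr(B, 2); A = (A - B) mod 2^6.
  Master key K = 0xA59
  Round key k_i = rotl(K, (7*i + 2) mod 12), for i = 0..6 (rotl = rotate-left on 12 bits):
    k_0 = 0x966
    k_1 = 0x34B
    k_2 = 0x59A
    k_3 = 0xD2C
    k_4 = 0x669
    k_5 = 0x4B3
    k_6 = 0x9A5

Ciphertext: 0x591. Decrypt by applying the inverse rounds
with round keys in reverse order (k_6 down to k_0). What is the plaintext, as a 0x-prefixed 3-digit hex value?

s_0 = ciphertext = 0x591
s_1 = InvRound(s_0, k_6) = 0xDBD
s_2 = InvRound(s_1, k_5) = 0x2BB
s_3 = InvRound(s_2, k_4) = 0xEE8
s_4 = InvRound(s_3, k_3) = 0x407
s_5 = InvRound(s_4, k_2) = 0xD94
s_6 = InvRound(s_5, k_1) = 0x9D6
s_7 = InvRound(s_6, k_0) = 0x17C

0x17C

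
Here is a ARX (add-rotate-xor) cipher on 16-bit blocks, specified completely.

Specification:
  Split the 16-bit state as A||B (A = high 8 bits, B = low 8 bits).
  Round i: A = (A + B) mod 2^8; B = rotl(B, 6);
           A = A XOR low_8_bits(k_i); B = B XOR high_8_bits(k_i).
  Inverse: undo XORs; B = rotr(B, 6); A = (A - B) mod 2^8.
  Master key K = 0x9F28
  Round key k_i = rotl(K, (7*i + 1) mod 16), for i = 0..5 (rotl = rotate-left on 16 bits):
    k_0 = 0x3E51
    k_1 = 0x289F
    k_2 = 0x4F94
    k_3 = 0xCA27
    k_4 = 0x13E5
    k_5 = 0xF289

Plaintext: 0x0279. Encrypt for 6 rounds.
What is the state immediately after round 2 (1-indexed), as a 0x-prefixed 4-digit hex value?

0x1530

s_0 = plaintext = 0x0279
s_1 = Round(s_0, k_0) = 0x2A60
s_2 = Round(s_1, k_1) = 0x1530
s_3 = Round(s_2, k_2) = 0xD143
s_4 = Round(s_3, k_3) = 0x331A
s_5 = Round(s_4, k_4) = 0xA895
s_6 = Round(s_5, k_5) = 0xB497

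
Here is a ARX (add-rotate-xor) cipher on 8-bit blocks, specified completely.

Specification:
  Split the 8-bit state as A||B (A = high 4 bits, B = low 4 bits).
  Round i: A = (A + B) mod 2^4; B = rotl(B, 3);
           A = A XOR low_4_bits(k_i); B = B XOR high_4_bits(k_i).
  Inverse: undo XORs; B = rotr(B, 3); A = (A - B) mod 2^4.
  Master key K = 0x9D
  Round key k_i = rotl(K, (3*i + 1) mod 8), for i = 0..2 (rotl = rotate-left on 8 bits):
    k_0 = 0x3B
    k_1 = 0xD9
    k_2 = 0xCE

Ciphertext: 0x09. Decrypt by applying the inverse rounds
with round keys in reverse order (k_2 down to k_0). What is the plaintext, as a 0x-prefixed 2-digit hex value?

0x9B

s_0 = ciphertext = 0x09
s_1 = InvRound(s_0, k_2) = 0x4A
s_2 = InvRound(s_1, k_1) = 0xFE
s_3 = InvRound(s_2, k_0) = 0x9B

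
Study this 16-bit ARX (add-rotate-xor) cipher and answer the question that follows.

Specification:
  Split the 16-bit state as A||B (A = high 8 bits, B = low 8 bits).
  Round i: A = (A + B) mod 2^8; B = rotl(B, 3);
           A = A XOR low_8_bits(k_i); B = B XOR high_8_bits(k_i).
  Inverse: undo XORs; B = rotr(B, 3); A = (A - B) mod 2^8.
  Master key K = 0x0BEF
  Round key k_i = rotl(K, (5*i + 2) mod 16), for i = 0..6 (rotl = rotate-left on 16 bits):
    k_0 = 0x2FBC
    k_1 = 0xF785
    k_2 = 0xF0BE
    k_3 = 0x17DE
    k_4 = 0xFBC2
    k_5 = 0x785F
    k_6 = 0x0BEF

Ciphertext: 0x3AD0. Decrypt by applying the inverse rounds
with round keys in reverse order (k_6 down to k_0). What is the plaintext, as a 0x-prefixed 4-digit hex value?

0xB504

s_0 = ciphertext = 0x3AD0
s_1 = InvRound(s_0, k_6) = 0x5A7B
s_2 = InvRound(s_1, k_5) = 0xA560
s_3 = InvRound(s_2, k_4) = 0xF473
s_4 = InvRound(s_3, k_3) = 0x9E8C
s_5 = InvRound(s_4, k_2) = 0x918F
s_6 = InvRound(s_5, k_1) = 0x050F
s_7 = InvRound(s_6, k_0) = 0xB504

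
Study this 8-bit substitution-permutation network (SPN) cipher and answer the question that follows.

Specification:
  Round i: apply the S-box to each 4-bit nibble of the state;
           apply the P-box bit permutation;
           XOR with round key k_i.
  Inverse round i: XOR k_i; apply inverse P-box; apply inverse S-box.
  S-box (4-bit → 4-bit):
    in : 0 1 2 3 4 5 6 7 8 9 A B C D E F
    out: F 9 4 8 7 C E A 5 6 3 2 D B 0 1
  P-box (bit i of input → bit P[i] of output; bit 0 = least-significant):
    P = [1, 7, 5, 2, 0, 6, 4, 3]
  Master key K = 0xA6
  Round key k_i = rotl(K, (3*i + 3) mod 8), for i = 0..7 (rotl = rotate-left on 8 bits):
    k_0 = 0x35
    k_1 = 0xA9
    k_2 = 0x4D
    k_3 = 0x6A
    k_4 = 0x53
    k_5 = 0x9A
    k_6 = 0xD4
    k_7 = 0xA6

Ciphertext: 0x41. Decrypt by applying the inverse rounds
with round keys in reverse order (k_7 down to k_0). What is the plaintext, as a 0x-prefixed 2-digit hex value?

s_0 = ciphertext = 0x41
s_1 = InvRound(s_0, k_7) = 0xA0
s_2 = InvRound(s_1, k_6) = 0x95
s_3 = InvRound(s_2, k_5) = 0x11
s_4 = InvRound(s_3, k_4) = 0xBF
s_5 = InvRound(s_4, k_3) = 0x47
s_6 = InvRound(s_5, k_2) = 0x3F
s_7 = InvRound(s_6, k_1) = 0x2D
s_8 = InvRound(s_7, k_0) = 0x5E

0x5E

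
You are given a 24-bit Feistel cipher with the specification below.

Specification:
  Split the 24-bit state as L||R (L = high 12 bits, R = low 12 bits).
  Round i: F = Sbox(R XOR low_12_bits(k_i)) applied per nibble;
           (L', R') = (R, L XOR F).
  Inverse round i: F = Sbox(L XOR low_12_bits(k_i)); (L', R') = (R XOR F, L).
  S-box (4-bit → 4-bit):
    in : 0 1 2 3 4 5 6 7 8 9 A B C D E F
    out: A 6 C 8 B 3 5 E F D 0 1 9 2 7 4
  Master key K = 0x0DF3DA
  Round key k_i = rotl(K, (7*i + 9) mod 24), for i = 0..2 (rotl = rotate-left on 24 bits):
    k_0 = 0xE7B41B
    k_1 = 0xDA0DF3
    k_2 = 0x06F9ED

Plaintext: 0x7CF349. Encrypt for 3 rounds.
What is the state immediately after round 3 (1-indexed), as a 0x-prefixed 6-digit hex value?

s_0 = plaintext = 0x7CF349
s_1 = Round(s_0, k_0) = 0x3499F3
s_2 = Round(s_1, k_1) = 0x9F38E3
s_3 = Round(s_2, k_2) = 0x8E3F54

0x8E3F54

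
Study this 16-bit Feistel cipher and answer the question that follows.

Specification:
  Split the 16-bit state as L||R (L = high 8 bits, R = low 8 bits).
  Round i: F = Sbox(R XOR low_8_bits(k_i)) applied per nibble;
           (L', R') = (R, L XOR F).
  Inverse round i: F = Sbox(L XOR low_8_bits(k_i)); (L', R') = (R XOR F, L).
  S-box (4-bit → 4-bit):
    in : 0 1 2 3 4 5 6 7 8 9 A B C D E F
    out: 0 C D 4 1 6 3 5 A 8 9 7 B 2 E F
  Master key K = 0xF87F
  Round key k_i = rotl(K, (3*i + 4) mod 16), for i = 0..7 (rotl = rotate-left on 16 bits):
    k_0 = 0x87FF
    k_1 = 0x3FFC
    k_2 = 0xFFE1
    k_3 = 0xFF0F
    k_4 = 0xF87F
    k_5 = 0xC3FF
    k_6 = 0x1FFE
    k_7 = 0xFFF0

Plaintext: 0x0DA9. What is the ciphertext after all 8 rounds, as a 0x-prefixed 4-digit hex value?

0x13BD

s_0 = plaintext = 0x0DA9
s_1 = Round(s_0, k_0) = 0xA96E
s_2 = Round(s_1, k_1) = 0x6E24
s_3 = Round(s_2, k_2) = 0x24D8
s_4 = Round(s_3, k_3) = 0xD801
s_5 = Round(s_4, k_4) = 0x0186
s_6 = Round(s_5, k_5) = 0x8659
s_7 = Round(s_6, k_6) = 0x5913
s_8 = Round(s_7, k_7) = 0x13BD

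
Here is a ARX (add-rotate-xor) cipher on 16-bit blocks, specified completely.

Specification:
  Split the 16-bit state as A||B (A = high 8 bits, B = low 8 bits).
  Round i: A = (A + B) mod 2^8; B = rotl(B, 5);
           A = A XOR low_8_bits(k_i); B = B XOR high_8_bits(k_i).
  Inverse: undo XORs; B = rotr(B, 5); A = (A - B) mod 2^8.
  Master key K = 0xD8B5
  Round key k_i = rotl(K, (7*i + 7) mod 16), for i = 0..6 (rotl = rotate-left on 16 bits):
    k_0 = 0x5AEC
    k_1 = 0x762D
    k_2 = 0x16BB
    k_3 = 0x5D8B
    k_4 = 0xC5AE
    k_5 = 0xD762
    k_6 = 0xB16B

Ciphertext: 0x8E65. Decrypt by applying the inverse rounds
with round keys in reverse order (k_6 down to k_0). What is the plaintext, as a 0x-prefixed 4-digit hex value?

s_0 = ciphertext = 0x8E65
s_1 = InvRound(s_0, k_6) = 0x3FA6
s_2 = InvRound(s_1, k_5) = 0xD28B
s_3 = InvRound(s_2, k_4) = 0x0A72
s_4 = InvRound(s_3, k_3) = 0x0879
s_5 = InvRound(s_4, k_2) = 0x387B
s_6 = InvRound(s_5, k_1) = 0xAD68
s_7 = InvRound(s_6, k_0) = 0xB091

0xB091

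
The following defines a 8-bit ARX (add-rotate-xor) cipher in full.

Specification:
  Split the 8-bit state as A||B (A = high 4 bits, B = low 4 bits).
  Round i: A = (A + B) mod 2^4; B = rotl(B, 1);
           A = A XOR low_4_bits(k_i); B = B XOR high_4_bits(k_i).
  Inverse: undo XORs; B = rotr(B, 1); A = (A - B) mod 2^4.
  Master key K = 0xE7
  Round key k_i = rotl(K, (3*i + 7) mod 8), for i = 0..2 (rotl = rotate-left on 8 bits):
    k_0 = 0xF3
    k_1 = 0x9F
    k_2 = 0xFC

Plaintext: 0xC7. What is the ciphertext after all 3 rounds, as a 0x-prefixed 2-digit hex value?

s_0 = plaintext = 0xC7
s_1 = Round(s_0, k_0) = 0x01
s_2 = Round(s_1, k_1) = 0xEB
s_3 = Round(s_2, k_2) = 0x58

0x58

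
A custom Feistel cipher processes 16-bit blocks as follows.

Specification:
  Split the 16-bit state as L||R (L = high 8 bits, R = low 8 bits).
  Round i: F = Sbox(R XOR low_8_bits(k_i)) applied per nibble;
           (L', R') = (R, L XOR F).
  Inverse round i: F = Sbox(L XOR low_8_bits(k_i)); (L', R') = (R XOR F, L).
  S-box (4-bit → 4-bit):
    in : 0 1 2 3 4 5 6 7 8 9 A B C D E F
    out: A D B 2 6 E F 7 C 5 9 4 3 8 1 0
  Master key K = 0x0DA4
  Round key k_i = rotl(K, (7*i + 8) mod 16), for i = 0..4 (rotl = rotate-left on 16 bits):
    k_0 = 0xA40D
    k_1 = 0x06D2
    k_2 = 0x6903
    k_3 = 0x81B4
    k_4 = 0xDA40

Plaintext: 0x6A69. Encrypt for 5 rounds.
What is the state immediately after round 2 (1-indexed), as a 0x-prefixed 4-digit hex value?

0x9C08

s_0 = plaintext = 0x6A69
s_1 = Round(s_0, k_0) = 0x699C
s_2 = Round(s_1, k_1) = 0x9C08
s_3 = Round(s_2, k_2) = 0x0838
s_4 = Round(s_3, k_3) = 0x38CB
s_5 = Round(s_4, k_4) = 0xCBFC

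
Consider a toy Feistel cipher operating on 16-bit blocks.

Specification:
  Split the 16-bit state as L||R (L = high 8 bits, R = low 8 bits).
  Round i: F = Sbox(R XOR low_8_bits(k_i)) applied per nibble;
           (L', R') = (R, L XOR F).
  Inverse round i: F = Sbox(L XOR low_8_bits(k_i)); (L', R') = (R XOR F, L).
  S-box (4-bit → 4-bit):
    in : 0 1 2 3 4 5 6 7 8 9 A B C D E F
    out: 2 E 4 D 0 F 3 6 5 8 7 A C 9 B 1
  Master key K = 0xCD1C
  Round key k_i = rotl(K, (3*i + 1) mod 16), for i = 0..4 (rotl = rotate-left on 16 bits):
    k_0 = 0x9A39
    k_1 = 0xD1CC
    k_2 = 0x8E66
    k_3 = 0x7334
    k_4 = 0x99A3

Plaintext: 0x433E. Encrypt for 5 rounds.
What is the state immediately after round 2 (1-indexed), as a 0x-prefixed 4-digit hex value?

s_0 = plaintext = 0x433E
s_1 = Round(s_0, k_0) = 0x3E65
s_2 = Round(s_1, k_1) = 0x6546
s_3 = Round(s_2, k_2) = 0x4627
s_4 = Round(s_3, k_3) = 0x27AB
s_5 = Round(s_4, k_4) = 0xAB02

0x6546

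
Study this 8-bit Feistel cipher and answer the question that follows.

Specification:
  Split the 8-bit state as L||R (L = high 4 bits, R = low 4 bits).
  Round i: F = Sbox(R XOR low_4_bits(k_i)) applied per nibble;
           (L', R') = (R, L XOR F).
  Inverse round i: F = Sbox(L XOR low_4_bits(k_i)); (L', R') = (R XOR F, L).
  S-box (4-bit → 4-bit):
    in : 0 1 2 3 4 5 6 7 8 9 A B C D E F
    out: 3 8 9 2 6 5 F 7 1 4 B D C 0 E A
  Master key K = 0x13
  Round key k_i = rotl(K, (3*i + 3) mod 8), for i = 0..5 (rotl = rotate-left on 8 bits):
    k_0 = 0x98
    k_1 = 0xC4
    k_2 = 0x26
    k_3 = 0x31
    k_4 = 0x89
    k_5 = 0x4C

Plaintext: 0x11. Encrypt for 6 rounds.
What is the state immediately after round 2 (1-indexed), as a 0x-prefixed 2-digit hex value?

0x59

s_0 = plaintext = 0x11
s_1 = Round(s_0, k_0) = 0x15
s_2 = Round(s_1, k_1) = 0x59
s_3 = Round(s_2, k_2) = 0x9F
s_4 = Round(s_3, k_3) = 0xF7
s_5 = Round(s_4, k_4) = 0x71
s_6 = Round(s_5, k_5) = 0x17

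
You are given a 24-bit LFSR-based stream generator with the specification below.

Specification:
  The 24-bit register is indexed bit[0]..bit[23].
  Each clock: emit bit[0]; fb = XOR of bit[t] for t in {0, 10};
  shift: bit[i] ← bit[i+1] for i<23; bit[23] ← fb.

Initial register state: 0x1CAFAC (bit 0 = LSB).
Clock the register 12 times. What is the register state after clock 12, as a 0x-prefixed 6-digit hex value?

0x8871CA

reg_0 = 0x1CAFAC
clock 1: out=0, reg = 0x8E57D6
clock 2: out=0, reg = 0xC72BEB
clock 3: out=1, reg = 0xE395F5
clock 4: out=1, reg = 0x71CAFA
clock 5: out=0, reg = 0x38E57D
clock 6: out=1, reg = 0x1C72BE
clock 7: out=0, reg = 0x0E395F
clock 8: out=1, reg = 0x871CAF
clock 9: out=1, reg = 0x438E57
clock 10: out=1, reg = 0x21C72B
clock 11: out=1, reg = 0x10E395
clock 12: out=1, reg = 0x8871CA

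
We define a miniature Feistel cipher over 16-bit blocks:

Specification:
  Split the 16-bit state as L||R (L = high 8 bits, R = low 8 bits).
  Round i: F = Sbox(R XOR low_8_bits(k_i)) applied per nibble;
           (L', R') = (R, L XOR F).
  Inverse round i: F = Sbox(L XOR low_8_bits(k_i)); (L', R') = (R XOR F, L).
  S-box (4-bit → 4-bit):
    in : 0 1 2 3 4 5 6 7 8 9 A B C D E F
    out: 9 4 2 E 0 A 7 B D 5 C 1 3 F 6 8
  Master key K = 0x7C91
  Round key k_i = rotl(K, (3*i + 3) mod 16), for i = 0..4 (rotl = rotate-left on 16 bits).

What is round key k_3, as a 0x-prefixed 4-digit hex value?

K = 0x7C91
k_0 = rotl(K, (3*0+3) mod 16) = rotl(K, 3) = 0xE48B
k_1 = rotl(K, (3*1+3) mod 16) = rotl(K, 6) = 0x245F
k_2 = rotl(K, (3*2+3) mod 16) = rotl(K, 9) = 0x22F9
k_3 = rotl(K, (3*3+3) mod 16) = rotl(K, 12) = 0x17C9

0x17C9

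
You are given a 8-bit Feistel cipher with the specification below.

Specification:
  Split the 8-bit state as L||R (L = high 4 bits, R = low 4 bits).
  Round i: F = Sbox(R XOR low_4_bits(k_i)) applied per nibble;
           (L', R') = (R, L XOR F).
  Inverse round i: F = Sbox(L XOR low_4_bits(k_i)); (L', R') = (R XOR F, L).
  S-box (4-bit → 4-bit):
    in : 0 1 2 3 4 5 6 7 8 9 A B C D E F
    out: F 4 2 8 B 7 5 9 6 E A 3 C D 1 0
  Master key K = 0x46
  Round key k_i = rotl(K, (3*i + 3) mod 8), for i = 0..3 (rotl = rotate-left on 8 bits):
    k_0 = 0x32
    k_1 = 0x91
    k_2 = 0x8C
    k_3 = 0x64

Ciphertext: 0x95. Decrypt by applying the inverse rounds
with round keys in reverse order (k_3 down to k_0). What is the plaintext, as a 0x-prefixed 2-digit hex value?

s_0 = ciphertext = 0x95
s_1 = InvRound(s_0, k_3) = 0x89
s_2 = InvRound(s_1, k_2) = 0x28
s_3 = InvRound(s_2, k_1) = 0x02
s_4 = InvRound(s_3, k_0) = 0x00

0x00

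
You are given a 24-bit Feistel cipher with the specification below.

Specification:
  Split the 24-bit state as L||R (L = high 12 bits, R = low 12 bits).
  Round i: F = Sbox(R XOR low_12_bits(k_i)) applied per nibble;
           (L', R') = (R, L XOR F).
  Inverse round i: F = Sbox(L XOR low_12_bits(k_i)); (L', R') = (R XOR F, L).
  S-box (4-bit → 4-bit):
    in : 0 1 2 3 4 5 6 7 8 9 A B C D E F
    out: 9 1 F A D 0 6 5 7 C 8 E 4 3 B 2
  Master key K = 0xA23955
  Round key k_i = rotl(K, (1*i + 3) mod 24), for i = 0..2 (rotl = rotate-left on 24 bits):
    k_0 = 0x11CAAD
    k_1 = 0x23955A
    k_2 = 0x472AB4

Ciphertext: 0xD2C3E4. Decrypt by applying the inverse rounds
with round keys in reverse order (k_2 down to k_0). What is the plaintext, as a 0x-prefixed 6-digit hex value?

s_0 = ciphertext = 0xD2C3E4
s_1 = InvRound(s_0, k_2) = 0x623D2C
s_2 = InvRound(s_1, k_1) = 0x770623
s_3 = InvRound(s_2, k_0) = 0x510770

0x510770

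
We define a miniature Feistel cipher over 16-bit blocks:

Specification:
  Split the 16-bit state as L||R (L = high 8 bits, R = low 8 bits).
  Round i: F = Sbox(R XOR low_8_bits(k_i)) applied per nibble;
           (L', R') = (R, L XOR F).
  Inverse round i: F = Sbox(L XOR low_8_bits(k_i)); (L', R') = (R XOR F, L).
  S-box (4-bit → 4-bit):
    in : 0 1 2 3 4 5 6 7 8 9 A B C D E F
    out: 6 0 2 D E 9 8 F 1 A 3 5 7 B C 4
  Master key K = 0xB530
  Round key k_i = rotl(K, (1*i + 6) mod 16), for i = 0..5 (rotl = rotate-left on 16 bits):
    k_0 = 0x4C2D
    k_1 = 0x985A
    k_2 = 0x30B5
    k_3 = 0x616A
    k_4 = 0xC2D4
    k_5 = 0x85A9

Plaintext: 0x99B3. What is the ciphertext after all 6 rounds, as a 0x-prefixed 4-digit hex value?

0x4618

s_0 = plaintext = 0x99B3
s_1 = Round(s_0, k_0) = 0xB335
s_2 = Round(s_1, k_1) = 0x3537
s_3 = Round(s_2, k_2) = 0x3727
s_4 = Round(s_3, k_3) = 0x27DC
s_5 = Round(s_4, k_4) = 0xDC46
s_6 = Round(s_5, k_5) = 0x4618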